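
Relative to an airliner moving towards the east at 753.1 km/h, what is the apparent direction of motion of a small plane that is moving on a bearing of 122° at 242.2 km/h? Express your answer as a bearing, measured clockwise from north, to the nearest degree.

Taking east as x and north as y: small plane velocity = (205.397, -128.346) km/h; airliner velocity = (753.100, 0.000) km/h.
Velocity of small plane relative to airliner = (205.397, -128.346) − (753.100, 0.000) = (-547.703, -128.346) km/h.
Bearing = atan2(-547.70, -128.35) = 256.81° clockwise from north.

257°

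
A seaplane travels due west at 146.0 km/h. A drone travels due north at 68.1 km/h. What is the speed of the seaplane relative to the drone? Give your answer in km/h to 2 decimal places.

161.10 km/h

Taking east as x and north as y: seaplane velocity = (-146.000, 0.000) km/h; drone velocity = (0.000, 68.100) km/h.
Velocity of seaplane relative to drone = (-146.000, 0.000) − (0.000, 68.100) = (-146.000, -68.100) km/h.
Magnitude = |(-146.000, -68.100)| = 161.101 km/h.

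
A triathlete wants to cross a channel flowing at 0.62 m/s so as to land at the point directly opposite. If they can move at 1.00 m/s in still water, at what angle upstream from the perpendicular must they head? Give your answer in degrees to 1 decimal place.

38.3°

To cancel the current, the upstream component of the triathlete's velocity must equal the flow: 1.00 sin θ = 0.62.
sin θ = 0.62 / 1.00 = 0.6200.
θ = arcsin(0.6200) = 38.316°.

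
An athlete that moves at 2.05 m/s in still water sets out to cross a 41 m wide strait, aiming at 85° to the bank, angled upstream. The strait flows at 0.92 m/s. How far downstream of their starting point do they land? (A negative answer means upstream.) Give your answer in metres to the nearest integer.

15 m

Perpendicular speed = 2.042 m/s; crossing time = 41 / 2.042 = 20.076 s.
Net downstream speed = 0.741 m/s.
Drift = 0.741 × 20.076 = 14.883 m (downstream).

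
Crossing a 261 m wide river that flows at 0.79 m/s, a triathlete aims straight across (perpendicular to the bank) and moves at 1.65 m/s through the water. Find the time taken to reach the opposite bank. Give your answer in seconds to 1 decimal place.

158.2 s

The component of the triathlete's velocity perpendicular to the bank is 1.65 m/s.
Only the cross-stream component determines the crossing time; the current contributes nothing perpendicular to the bank.
Time = 261 / 1.650 = 158.182 s.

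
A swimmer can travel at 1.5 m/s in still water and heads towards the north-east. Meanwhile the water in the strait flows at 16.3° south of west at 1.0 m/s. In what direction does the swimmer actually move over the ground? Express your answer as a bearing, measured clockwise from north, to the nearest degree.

Taking east as x and north as y: velocity relative to the water = (1.061, 1.061) m/s; the water relative to ground = (-0.960, -0.281) m/s.
Velocity relative to ground = (1.061, 1.061) + (-0.960, -0.281) = (0.101, 0.780) m/s.
Bearing = atan2(0.10, 0.78) = 7.37° clockwise from north.

007°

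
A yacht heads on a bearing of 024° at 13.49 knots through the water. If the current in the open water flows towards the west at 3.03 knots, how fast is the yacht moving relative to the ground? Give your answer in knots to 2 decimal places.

Taking east as x and north as y: velocity relative to the water = (5.487, 12.324) knots; the water relative to ground = (-3.030, 0.000) knots.
Velocity relative to ground = (5.487, 12.324) + (-3.030, 0.000) = (2.457, 12.324) knots.
Speed = |(2.457, 12.324)| = 12.566 knots.

12.57 knots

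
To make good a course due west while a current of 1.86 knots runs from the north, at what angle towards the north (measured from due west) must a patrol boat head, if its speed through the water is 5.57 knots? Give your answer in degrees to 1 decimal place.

The current pushes perpendicular to the desired track; the heading must have a component into the current equal to 1.86 knots: 5.57 sin θ = 1.86.
sin θ = 0.3339, so θ = 19.508°.

19.5°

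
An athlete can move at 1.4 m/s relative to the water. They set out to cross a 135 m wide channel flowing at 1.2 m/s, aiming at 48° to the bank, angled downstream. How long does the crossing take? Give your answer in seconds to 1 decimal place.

The component of the athlete's velocity perpendicular to the bank is 1.4 × sin 48° = 1.040 m/s.
Only the cross-stream component determines the crossing time; the current contributes nothing perpendicular to the bank.
Time = 135 / 1.040 = 129.757 s.

129.8 s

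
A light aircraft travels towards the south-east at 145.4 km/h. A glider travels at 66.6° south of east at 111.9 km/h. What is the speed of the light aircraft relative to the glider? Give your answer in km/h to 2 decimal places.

58.37 km/h

Taking east as x and north as y: light aircraft velocity = (102.813, -102.813) km/h; glider velocity = (44.441, -102.697) km/h.
Velocity of light aircraft relative to glider = (102.813, -102.813) − (44.441, -102.697) = (58.372, -0.117) km/h.
Magnitude = |(58.372, -0.117)| = 58.373 km/h.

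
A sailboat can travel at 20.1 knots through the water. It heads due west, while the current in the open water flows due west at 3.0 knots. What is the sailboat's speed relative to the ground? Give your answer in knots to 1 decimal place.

23.1 knots

Taking east as x and north as y: velocity relative to the water = (-20.100, 0.000) knots; the water relative to ground = (-3.000, 0.000) knots.
Velocity relative to ground = (-20.100, 0.000) + (-3.000, 0.000) = (-23.100, 0.000) knots.
Speed = |(-23.100, 0.000)| = 23.100 knots.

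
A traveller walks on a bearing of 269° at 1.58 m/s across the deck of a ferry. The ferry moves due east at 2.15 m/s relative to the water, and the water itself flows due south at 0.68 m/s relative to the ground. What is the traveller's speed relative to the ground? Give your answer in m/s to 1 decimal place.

0.9 m/s

In east/north components (m/s): traveller relative to ferry = (-1.580, -0.028); ferry relative to water = (2.150, 0.000); water relative to ground = (0.000, -0.680).
Sum = (0.570, -0.708) m/s.
Speed = |(0.570, -0.708)| = 0.909 m/s.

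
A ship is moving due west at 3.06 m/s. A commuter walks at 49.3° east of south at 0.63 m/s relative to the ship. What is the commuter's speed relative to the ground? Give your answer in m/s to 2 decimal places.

2.61 m/s

Taking east as x and north as y: ship velocity = (-3.060, 0.000) m/s; commuter velocity relative to ship = (0.478, -0.411) m/s.
Velocity relative to ground = (-3.060, 0.000) + (0.478, -0.411) = (-2.582, -0.411) m/s.
Speed = |(-2.582, -0.411)| = 2.615 m/s.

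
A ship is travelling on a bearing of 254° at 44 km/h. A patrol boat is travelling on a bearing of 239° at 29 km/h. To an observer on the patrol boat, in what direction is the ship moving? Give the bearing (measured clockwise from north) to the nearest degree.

Taking east as x and north as y: ship velocity = (-42.296, -12.128) km/h; patrol boat velocity = (-24.858, -14.936) km/h.
Velocity of ship relative to patrol boat = (-42.296, -12.128) − (-24.858, -14.936) = (-17.438, 2.808) km/h.
Bearing = atan2(-17.44, 2.81) = 279.15° clockwise from north.

279°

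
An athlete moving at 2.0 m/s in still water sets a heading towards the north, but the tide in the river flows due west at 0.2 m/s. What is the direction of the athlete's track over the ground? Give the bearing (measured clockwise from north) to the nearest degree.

354°

Taking east as x and north as y: velocity relative to the water = (0.000, 2.000) m/s; the water relative to ground = (-0.200, 0.000) m/s.
Velocity relative to ground = (0.000, 2.000) + (-0.200, 0.000) = (-0.200, 2.000) m/s.
Bearing = atan2(-0.20, 2.00) = 354.29° clockwise from north.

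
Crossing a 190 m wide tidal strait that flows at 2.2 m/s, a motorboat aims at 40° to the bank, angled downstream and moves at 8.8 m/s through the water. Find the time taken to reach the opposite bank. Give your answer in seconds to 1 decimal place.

33.6 s

The component of the motorboat's velocity perpendicular to the bank is 8.8 × sin 40° = 5.657 m/s.
The flow acts along the bank and has no component across it.
Time = 190 / 5.657 = 33.589 s.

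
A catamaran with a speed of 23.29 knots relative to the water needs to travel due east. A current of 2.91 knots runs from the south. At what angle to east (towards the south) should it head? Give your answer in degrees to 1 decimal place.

7.2°

The current pushes perpendicular to the desired track; the heading must have a component into the current equal to 2.91 knots: 23.29 sin θ = 2.91.
sin θ = 0.1249, so θ = 7.178°.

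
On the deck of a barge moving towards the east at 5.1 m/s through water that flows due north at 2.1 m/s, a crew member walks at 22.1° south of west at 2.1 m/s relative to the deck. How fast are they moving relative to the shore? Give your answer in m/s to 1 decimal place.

In east/north components (m/s): crew member relative to barge = (-1.946, -0.790); barge relative to water = (5.100, 0.000); water relative to ground = (0.000, 2.100).
Sum = (3.154, 1.310) m/s.
Speed = |(3.154, 1.310)| = 3.415 m/s.

3.4 m/s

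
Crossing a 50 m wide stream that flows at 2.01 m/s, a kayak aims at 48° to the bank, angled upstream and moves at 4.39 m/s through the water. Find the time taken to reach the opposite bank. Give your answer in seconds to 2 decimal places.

15.33 s

The component of the kayak's velocity perpendicular to the bank is 4.39 × sin 48° = 3.262 m/s.
The current is parallel to the bank, so it does not affect the crossing time.
Time = 50 / 3.262 = 15.326 s.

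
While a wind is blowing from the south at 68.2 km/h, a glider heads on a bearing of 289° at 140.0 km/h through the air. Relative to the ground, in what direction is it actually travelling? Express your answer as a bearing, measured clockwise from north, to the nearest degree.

311°

Taking east as x and north as y: velocity relative to the air = (-132.373, 45.580) km/h; the air relative to ground = (0.000, 68.200) km/h.
Velocity relative to ground = (-132.373, 45.580) + (0.000, 68.200) = (-132.373, 113.780) km/h.
Bearing = atan2(-132.37, 113.78) = 310.68° clockwise from north.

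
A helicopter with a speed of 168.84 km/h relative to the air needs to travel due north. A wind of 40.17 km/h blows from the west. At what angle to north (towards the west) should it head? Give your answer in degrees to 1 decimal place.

The wind pushes perpendicular to the desired track; the heading must have a component into the wind equal to 40.17 km/h: 168.84 sin θ = 40.17.
sin θ = 0.2379, so θ = 13.764°.

13.8°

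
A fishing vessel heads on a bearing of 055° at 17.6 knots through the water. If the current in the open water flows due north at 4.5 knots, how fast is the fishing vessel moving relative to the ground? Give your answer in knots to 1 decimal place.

20.5 knots

Taking east as x and north as y: velocity relative to the water = (14.417, 10.095) knots; the water relative to ground = (0.000, 4.500) knots.
Velocity relative to ground = (14.417, 10.095) + (0.000, 4.500) = (14.417, 14.595) knots.
Speed = |(14.417, 14.595)| = 20.515 knots.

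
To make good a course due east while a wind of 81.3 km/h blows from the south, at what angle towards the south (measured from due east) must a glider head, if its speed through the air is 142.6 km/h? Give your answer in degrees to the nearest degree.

35°

The wind pushes perpendicular to the desired track; the heading must have a component into the wind equal to 81.3 km/h: 142.6 sin θ = 81.3.
sin θ = 0.5701, so θ = 34.759°.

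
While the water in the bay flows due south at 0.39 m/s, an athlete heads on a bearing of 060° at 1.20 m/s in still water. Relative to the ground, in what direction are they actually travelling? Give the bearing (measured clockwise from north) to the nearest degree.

Taking east as x and north as y: velocity relative to the water = (1.039, 0.600) m/s; the water relative to ground = (0.000, -0.390) m/s.
Velocity relative to ground = (1.039, 0.600) + (0.000, -0.390) = (1.039, 0.210) m/s.
Bearing = atan2(1.04, 0.21) = 78.58° clockwise from north.

079°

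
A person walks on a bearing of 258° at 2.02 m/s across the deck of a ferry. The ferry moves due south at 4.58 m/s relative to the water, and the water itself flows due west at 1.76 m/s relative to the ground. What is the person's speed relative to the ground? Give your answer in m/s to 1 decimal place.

In east/north components (m/s): person relative to ferry = (-1.976, -0.420); ferry relative to water = (0.000, -4.580); water relative to ground = (-1.760, 0.000).
Sum = (-3.736, -5.000) m/s.
Speed = |(-3.736, -5.000)| = 6.242 m/s.

6.2 m/s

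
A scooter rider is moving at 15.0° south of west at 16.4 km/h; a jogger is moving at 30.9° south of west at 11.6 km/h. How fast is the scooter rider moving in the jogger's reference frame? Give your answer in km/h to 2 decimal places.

6.13 km/h

Taking east as x and north as y: scooter rider velocity = (-15.841, -4.245) km/h; jogger velocity = (-9.954, -5.957) km/h.
Velocity of scooter rider relative to jogger = (-15.841, -4.245) − (-9.954, -5.957) = (-5.888, 1.712) km/h.
Magnitude = |(-5.888, 1.712)| = 6.132 km/h.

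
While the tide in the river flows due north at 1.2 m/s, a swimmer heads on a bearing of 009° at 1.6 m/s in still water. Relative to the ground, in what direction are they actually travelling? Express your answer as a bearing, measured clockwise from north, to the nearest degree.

Taking east as x and north as y: velocity relative to the water = (0.250, 1.580) m/s; the water relative to ground = (0.000, 1.200) m/s.
Velocity relative to ground = (0.250, 1.580) + (0.000, 1.200) = (0.250, 2.780) m/s.
Bearing = atan2(0.25, 2.78) = 5.14° clockwise from north.

005°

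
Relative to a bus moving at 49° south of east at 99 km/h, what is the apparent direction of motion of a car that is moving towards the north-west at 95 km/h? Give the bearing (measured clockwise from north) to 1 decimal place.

317.0°

Taking east as x and north as y: car velocity = (-67.175, 67.175) km/h; bus velocity = (64.950, -74.716) km/h.
Velocity of car relative to bus = (-67.175, 67.175) − (64.950, -74.716) = (-132.125, 141.891) km/h.
Bearing = atan2(-132.12, 141.89) = 317.04° clockwise from north.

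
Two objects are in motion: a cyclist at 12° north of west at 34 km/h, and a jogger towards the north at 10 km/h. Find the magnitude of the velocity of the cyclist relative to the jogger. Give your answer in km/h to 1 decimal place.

Taking east as x and north as y: cyclist velocity = (-33.257, 7.069) km/h; jogger velocity = (0.000, 10.000) km/h.
Velocity of cyclist relative to jogger = (-33.257, 7.069) − (0.000, 10.000) = (-33.257, -2.931) km/h.
Magnitude = |(-33.257, -2.931)| = 33.386 km/h.

33.4 km/h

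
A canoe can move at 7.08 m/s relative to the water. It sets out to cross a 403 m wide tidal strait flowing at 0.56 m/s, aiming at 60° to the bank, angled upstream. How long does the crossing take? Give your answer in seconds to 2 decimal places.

The component of the canoe's velocity perpendicular to the bank is 7.08 × sin 60° = 6.131 m/s.
Only the cross-stream component determines the crossing time; the current contributes nothing perpendicular to the bank.
Time = 403 / 6.131 = 65.727 s.

65.73 s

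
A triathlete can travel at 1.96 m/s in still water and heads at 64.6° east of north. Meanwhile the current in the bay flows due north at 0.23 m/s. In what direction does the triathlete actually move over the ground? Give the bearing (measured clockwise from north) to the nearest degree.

059°

Taking east as x and north as y: velocity relative to the water = (1.771, 0.841) m/s; the water relative to ground = (0.000, 0.230) m/s.
Velocity relative to ground = (1.771, 0.841) + (0.000, 0.230) = (1.771, 1.071) m/s.
Bearing = atan2(1.77, 1.07) = 58.84° clockwise from north.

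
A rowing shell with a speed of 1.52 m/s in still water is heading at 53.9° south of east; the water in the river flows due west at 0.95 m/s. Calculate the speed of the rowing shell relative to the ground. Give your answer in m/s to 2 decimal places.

1.23 m/s

Taking east as x and north as y: velocity relative to the water = (0.896, -1.228) m/s; the water relative to ground = (-0.950, 0.000) m/s.
Velocity relative to ground = (0.896, -1.228) + (-0.950, 0.000) = (-0.054, -1.228) m/s.
Speed = |(-0.054, -1.228)| = 1.229 m/s.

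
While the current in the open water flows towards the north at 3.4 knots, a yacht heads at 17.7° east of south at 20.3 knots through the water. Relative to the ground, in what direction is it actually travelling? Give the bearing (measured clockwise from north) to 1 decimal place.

158.8°

Taking east as x and north as y: velocity relative to the water = (6.172, -19.339) knots; the water relative to ground = (0.000, 3.400) knots.
Velocity relative to ground = (6.172, -19.339) + (0.000, 3.400) = (6.172, -15.939) knots.
Bearing = atan2(6.17, -15.94) = 158.83° clockwise from north.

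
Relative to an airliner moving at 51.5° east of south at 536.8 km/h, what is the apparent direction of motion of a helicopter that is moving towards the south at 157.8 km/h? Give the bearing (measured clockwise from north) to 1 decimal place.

Taking east as x and north as y: helicopter velocity = (0.000, -157.800) km/h; airliner velocity = (420.104, -334.166) km/h.
Velocity of helicopter relative to airliner = (0.000, -157.800) − (420.104, -334.166) = (-420.104, 176.366) km/h.
Bearing = atan2(-420.10, 176.37) = 292.77° clockwise from north.

292.8°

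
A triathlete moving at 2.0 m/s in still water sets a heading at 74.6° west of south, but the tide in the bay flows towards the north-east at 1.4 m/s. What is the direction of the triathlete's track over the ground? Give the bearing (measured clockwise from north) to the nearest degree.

296°

Taking east as x and north as y: velocity relative to the water = (-1.928, -0.531) m/s; the water relative to ground = (0.990, 0.990) m/s.
Velocity relative to ground = (-1.928, -0.531) + (0.990, 0.990) = (-0.938, 0.459) m/s.
Bearing = atan2(-0.94, 0.46) = 296.06° clockwise from north.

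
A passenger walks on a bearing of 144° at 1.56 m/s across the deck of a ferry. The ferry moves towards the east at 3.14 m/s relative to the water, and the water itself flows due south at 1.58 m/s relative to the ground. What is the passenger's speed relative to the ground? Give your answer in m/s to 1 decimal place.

5.0 m/s

In east/north components (m/s): passenger relative to ferry = (0.917, -1.262); ferry relative to water = (3.140, 0.000); water relative to ground = (0.000, -1.580).
Sum = (4.057, -2.842) m/s.
Speed = |(4.057, -2.842)| = 4.953 m/s.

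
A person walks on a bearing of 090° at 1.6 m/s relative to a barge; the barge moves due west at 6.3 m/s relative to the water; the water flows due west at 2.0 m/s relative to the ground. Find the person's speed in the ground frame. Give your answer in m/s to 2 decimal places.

6.70 m/s

In east/north components (m/s): person relative to barge = (1.600, 0.000); barge relative to water = (-6.300, 0.000); water relative to ground = (-2.000, 0.000).
Sum = (-6.700, 0.000) m/s.
Speed = |(-6.700, 0.000)| = 6.700 m/s.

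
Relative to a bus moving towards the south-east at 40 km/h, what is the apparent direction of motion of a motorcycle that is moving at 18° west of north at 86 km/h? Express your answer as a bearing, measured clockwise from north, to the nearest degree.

Taking east as x and north as y: motorcycle velocity = (-26.575, 81.791) km/h; bus velocity = (28.284, -28.284) km/h.
Velocity of motorcycle relative to bus = (-26.575, 81.791) − (28.284, -28.284) = (-54.860, 110.075) km/h.
Bearing = atan2(-54.86, 110.08) = 333.51° clockwise from north.

334°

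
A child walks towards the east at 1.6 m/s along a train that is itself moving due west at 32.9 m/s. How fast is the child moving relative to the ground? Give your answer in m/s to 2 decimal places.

31.30 m/s

Taking east as x and north as y: train velocity = (-32.900, 0.000) m/s; child velocity relative to train = (1.600, 0.000) m/s.
Velocity relative to ground = (-32.900, 0.000) + (1.600, 0.000) = (-31.300, 0.000) m/s.
Speed = |(-31.300, 0.000)| = 31.300 m/s.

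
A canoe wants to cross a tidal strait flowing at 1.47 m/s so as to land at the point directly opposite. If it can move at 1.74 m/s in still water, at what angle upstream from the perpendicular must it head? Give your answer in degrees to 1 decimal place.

57.7°

To cancel the current, the upstream component of the canoe's velocity must equal the flow: 1.74 sin θ = 1.47.
sin θ = 1.47 / 1.74 = 0.8448.
θ = arcsin(0.8448) = 57.653°.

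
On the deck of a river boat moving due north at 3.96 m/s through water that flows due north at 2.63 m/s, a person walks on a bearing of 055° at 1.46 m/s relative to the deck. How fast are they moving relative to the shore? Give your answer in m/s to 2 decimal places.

7.52 m/s

In east/north components (m/s): person relative to river boat = (1.196, 0.837); river boat relative to water = (0.000, 3.960); water relative to ground = (0.000, 2.630).
Sum = (1.196, 7.427) m/s.
Speed = |(1.196, 7.427)| = 7.523 m/s.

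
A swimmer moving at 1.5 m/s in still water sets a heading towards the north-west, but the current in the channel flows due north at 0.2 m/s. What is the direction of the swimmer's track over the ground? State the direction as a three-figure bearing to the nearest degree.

320°

Taking east as x and north as y: velocity relative to the water = (-1.061, 1.061) m/s; the water relative to ground = (0.000, 0.200) m/s.
Velocity relative to ground = (-1.061, 1.061) + (0.000, 0.200) = (-1.061, 1.261) m/s.
Bearing = atan2(-1.06, 1.26) = 319.92° clockwise from north.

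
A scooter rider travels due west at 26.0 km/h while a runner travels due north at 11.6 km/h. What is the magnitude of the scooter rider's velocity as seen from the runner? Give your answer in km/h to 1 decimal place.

Taking east as x and north as y: scooter rider velocity = (-26.000, 0.000) km/h; runner velocity = (0.000, 11.600) km/h.
Velocity of scooter rider relative to runner = (-26.000, 0.000) − (0.000, 11.600) = (-26.000, -11.600) km/h.
Magnitude = |(-26.000, -11.600)| = 28.470 km/h.

28.5 km/h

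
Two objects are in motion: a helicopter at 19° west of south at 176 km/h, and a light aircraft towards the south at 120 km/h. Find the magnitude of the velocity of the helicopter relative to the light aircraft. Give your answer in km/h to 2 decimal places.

73.74 km/h

Taking east as x and north as y: helicopter velocity = (-57.300, -166.411) km/h; light aircraft velocity = (0.000, -120.000) km/h.
Velocity of helicopter relative to light aircraft = (-57.300, -166.411) − (0.000, -120.000) = (-57.300, -46.411) km/h.
Magnitude = |(-57.300, -46.411)| = 73.738 km/h.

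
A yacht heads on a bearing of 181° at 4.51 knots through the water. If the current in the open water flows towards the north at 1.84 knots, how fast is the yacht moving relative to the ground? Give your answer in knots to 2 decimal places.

Taking east as x and north as y: velocity relative to the water = (-0.079, -4.509) knots; the water relative to ground = (0.000, 1.840) knots.
Velocity relative to ground = (-0.079, -4.509) + (0.000, 1.840) = (-0.079, -2.669) knots.
Speed = |(-0.079, -2.669)| = 2.670 knots.

2.67 knots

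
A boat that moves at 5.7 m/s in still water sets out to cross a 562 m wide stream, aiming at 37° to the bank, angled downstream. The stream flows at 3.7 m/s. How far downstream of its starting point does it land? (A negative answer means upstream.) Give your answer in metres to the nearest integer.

1352 m

Perpendicular speed = 3.430 m/s; crossing time = 562 / 3.430 = 163.832 s.
Net downstream speed = 8.252 m/s.
Drift = 8.252 × 163.832 = 1351.977 m (downstream).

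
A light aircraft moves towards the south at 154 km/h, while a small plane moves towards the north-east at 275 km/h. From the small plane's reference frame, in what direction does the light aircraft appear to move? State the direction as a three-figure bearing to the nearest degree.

Taking east as x and north as y: light aircraft velocity = (0.000, -154.000) km/h; small plane velocity = (194.454, 194.454) km/h.
Velocity of light aircraft relative to small plane = (0.000, -154.000) − (194.454, 194.454) = (-194.454, -348.454) km/h.
Bearing = atan2(-194.45, -348.45) = 209.16° clockwise from north.

209°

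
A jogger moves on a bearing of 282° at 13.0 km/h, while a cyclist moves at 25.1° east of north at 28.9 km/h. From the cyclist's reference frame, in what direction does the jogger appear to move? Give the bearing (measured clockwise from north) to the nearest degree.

227°

Taking east as x and north as y: jogger velocity = (-12.716, 2.703) km/h; cyclist velocity = (12.259, 26.171) km/h.
Velocity of jogger relative to cyclist = (-12.716, 2.703) − (12.259, 26.171) = (-24.975, -23.468) km/h.
Bearing = atan2(-24.98, -23.47) = 226.78° clockwise from north.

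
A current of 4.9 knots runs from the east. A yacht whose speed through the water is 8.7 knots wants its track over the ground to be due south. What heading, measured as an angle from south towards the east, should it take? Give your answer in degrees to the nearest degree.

The current pushes perpendicular to the desired track; the heading must have a component into the current equal to 4.9 knots: 8.7 sin θ = 4.9.
sin θ = 0.5632, so θ = 34.279°.

34°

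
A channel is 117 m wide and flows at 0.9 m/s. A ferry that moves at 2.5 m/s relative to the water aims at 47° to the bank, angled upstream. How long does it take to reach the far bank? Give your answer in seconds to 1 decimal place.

64.0 s

The component of the ferry's velocity perpendicular to the bank is 2.5 × sin 47° = 1.828 m/s.
The current is parallel to the bank, so it does not affect the crossing time.
Time = 117 / 1.828 = 63.991 s.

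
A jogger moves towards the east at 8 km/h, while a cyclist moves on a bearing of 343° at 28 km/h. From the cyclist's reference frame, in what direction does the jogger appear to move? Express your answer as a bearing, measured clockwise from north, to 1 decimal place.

Taking east as x and north as y: jogger velocity = (8.000, 0.000) km/h; cyclist velocity = (-8.186, 26.777) km/h.
Velocity of jogger relative to cyclist = (8.000, 0.000) − (-8.186, 26.777) = (16.186, -26.777) km/h.
Bearing = atan2(16.19, -26.78) = 148.85° clockwise from north.

148.8°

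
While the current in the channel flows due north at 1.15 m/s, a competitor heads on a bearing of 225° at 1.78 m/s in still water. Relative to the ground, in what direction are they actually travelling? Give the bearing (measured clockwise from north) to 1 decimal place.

Taking east as x and north as y: velocity relative to the water = (-1.259, -1.259) m/s; the water relative to ground = (0.000, 1.150) m/s.
Velocity relative to ground = (-1.259, -1.259) + (0.000, 1.150) = (-1.259, -0.109) m/s.
Bearing = atan2(-1.26, -0.11) = 265.07° clockwise from north.

265.1°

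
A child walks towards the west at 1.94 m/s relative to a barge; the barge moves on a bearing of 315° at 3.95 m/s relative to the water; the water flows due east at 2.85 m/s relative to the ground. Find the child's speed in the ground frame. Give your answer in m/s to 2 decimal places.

3.37 m/s

In east/north components (m/s): child relative to barge = (-1.940, 0.000); barge relative to water = (-2.793, 2.793); water relative to ground = (2.850, 0.000).
Sum = (-1.883, 2.793) m/s.
Speed = |(-1.883, 2.793)| = 3.369 m/s.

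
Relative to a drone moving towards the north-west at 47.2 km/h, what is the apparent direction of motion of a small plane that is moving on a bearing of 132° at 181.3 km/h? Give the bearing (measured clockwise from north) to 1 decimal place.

132.6°

Taking east as x and north as y: small plane velocity = (134.732, -121.313) km/h; drone velocity = (-33.375, 33.375) km/h.
Velocity of small plane relative to drone = (134.732, -121.313) − (-33.375, 33.375) = (168.108, -154.689) km/h.
Bearing = atan2(168.11, -154.69) = 132.62° clockwise from north.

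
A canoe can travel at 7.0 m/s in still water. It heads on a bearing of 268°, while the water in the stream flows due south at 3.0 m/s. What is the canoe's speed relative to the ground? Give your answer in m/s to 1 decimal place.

7.7 m/s

Taking east as x and north as y: velocity relative to the water = (-6.996, -0.244) m/s; the water relative to ground = (0.000, -3.000) m/s.
Velocity relative to ground = (-6.996, -0.244) + (0.000, -3.000) = (-6.996, -3.244) m/s.
Speed = |(-6.996, -3.244)| = 7.711 m/s.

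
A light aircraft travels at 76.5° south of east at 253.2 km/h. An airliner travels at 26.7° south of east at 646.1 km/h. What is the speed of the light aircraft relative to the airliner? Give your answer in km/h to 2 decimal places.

519.97 km/h

Taking east as x and north as y: light aircraft velocity = (59.108, -246.204) km/h; airliner velocity = (577.207, -290.305) km/h.
Velocity of light aircraft relative to airliner = (59.108, -246.204) − (577.207, -290.305) = (-518.099, 44.101) km/h.
Magnitude = |(-518.099, 44.101)| = 519.972 km/h.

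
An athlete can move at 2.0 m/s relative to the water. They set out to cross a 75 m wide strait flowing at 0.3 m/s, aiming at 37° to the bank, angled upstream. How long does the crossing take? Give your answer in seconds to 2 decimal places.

The component of the athlete's velocity perpendicular to the bank is 2.0 × sin 37° = 1.204 m/s.
The flow acts along the bank and has no component across it.
Time = 75 / 1.204 = 62.312 s.

62.31 s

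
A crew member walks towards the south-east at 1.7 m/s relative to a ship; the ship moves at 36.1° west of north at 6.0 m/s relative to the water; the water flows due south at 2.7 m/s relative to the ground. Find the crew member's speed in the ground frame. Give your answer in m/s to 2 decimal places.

2.52 m/s

In east/north components (m/s): crew member relative to ship = (1.202, -1.202); ship relative to water = (-3.535, 4.848); water relative to ground = (0.000, -2.700).
Sum = (-2.333, 0.946) m/s.
Speed = |(-2.333, 0.946)| = 2.518 m/s.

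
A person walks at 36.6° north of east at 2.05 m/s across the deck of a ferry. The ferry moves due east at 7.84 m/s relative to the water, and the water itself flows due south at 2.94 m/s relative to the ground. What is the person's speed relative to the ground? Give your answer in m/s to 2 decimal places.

9.64 m/s

In east/north components (m/s): person relative to ferry = (1.646, 1.222); ferry relative to water = (7.840, 0.000); water relative to ground = (0.000, -2.940).
Sum = (9.486, -1.718) m/s.
Speed = |(9.486, -1.718)| = 9.640 m/s.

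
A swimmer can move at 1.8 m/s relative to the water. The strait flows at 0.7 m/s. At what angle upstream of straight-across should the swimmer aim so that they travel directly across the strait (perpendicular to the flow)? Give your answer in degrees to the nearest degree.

To cancel the current, the upstream component of the swimmer's velocity must equal the flow: 1.8 sin θ = 0.7.
sin θ = 0.7 / 1.8 = 0.3889.
θ = arcsin(0.3889) = 22.885°.

23°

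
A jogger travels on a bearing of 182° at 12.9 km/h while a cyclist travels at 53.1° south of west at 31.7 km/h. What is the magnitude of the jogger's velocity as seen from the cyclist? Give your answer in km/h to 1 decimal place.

Taking east as x and north as y: jogger velocity = (-0.450, -12.892) km/h; cyclist velocity = (-19.033, -25.350) km/h.
Velocity of jogger relative to cyclist = (-0.450, -12.892) − (-19.033, -25.350) = (18.583, 12.458) km/h.
Magnitude = |(18.583, 12.458)| = 22.373 km/h.

22.4 km/h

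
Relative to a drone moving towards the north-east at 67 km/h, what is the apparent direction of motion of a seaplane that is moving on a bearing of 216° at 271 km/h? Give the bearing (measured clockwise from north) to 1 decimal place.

217.8°

Taking east as x and north as y: seaplane velocity = (-159.290, -219.244) km/h; drone velocity = (47.376, 47.376) km/h.
Velocity of seaplane relative to drone = (-159.290, -219.244) − (47.376, 47.376) = (-206.666, -266.620) km/h.
Bearing = atan2(-206.67, -266.62) = 217.78° clockwise from north.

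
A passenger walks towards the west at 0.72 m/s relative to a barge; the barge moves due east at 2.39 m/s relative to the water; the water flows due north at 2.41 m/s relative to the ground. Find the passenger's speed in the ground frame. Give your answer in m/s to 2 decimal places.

2.93 m/s

In east/north components (m/s): passenger relative to barge = (-0.720, 0.000); barge relative to water = (2.390, 0.000); water relative to ground = (0.000, 2.410).
Sum = (1.670, 2.410) m/s.
Speed = |(1.670, 2.410)| = 2.932 m/s.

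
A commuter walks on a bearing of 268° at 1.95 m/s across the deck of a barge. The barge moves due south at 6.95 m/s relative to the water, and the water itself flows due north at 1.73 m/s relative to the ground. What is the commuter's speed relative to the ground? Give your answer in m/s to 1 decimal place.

5.6 m/s

In east/north components (m/s): commuter relative to barge = (-1.949, -0.068); barge relative to water = (0.000, -6.950); water relative to ground = (0.000, 1.730).
Sum = (-1.949, -5.288) m/s.
Speed = |(-1.949, -5.288)| = 5.636 m/s.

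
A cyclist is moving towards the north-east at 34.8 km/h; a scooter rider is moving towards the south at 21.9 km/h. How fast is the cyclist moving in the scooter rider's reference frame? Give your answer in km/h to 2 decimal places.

Taking east as x and north as y: cyclist velocity = (24.607, 24.607) km/h; scooter rider velocity = (0.000, -21.900) km/h.
Velocity of cyclist relative to scooter rider = (24.607, 24.607) − (0.000, -21.900) = (24.607, 46.507) km/h.
Magnitude = |(24.607, 46.507)| = 52.616 km/h.

52.62 km/h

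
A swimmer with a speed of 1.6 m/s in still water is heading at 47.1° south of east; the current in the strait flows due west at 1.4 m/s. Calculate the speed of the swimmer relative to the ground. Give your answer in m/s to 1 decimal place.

1.2 m/s

Taking east as x and north as y: velocity relative to the water = (1.089, -1.172) m/s; the water relative to ground = (-1.400, 0.000) m/s.
Velocity relative to ground = (1.089, -1.172) + (-1.400, 0.000) = (-0.311, -1.172) m/s.
Speed = |(-0.311, -1.172)| = 1.213 m/s.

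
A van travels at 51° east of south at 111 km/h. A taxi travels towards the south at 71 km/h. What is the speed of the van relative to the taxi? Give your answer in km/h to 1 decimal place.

86.3 km/h

Taking east as x and north as y: van velocity = (86.263, -69.855) km/h; taxi velocity = (0.000, -71.000) km/h.
Velocity of van relative to taxi = (86.263, -69.855) − (0.000, -71.000) = (86.263, 1.145) km/h.
Magnitude = |(86.263, 1.145)| = 86.271 km/h.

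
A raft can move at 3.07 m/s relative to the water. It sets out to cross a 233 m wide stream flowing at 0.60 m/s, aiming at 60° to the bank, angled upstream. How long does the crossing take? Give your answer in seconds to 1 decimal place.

The component of the raft's velocity perpendicular to the bank is 3.07 × sin 60° = 2.659 m/s.
Only the cross-stream component determines the crossing time; the current contributes nothing perpendicular to the bank.
Time = 233 / 2.659 = 87.637 s.

87.6 s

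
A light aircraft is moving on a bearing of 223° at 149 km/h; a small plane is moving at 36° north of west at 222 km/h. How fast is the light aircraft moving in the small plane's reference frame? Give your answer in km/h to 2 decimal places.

251.84 km/h

Taking east as x and north as y: light aircraft velocity = (-101.618, -108.972) km/h; small plane velocity = (-179.602, 130.488) km/h.
Velocity of light aircraft relative to small plane = (-101.618, -108.972) − (-179.602, 130.488) = (77.984, -239.460) km/h.
Magnitude = |(77.984, -239.460)| = 251.838 km/h.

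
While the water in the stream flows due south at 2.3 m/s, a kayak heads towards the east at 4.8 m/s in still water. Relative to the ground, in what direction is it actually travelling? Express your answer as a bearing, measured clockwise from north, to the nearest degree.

116°

Taking east as x and north as y: velocity relative to the water = (4.800, 0.000) m/s; the water relative to ground = (0.000, -2.300) m/s.
Velocity relative to ground = (4.800, 0.000) + (0.000, -2.300) = (4.800, -2.300) m/s.
Bearing = atan2(4.80, -2.30) = 115.60° clockwise from north.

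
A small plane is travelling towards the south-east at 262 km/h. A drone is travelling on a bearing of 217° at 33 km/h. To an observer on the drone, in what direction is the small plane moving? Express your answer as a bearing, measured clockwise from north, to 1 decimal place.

Taking east as x and north as y: small plane velocity = (185.262, -185.262) km/h; drone velocity = (-19.860, -26.355) km/h.
Velocity of small plane relative to drone = (185.262, -185.262) − (-19.860, -26.355) = (205.122, -158.907) km/h.
Bearing = atan2(205.12, -158.91) = 127.76° clockwise from north.

127.8°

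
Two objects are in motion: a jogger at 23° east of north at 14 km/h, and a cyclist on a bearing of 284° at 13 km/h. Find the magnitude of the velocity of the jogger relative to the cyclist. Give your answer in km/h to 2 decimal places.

20.54 km/h

Taking east as x and north as y: jogger velocity = (5.470, 12.887) km/h; cyclist velocity = (-12.614, 3.145) km/h.
Velocity of jogger relative to cyclist = (5.470, 12.887) − (-12.614, 3.145) = (18.084, 9.742) km/h.
Magnitude = |(18.084, 9.742)| = 20.541 km/h.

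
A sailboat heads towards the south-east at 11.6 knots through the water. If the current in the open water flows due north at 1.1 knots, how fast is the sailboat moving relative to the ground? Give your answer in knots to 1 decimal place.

Taking east as x and north as y: velocity relative to the water = (8.202, -8.202) knots; the water relative to ground = (0.000, 1.100) knots.
Velocity relative to ground = (8.202, -8.202) + (0.000, 1.100) = (8.202, -7.102) knots.
Speed = |(8.202, -7.102)| = 10.850 knots.

10.9 knots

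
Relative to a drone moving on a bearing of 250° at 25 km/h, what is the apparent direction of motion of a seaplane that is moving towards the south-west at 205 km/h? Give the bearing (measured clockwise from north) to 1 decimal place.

221.7°

Taking east as x and north as y: seaplane velocity = (-144.957, -144.957) km/h; drone velocity = (-23.492, -8.551) km/h.
Velocity of seaplane relative to drone = (-144.957, -144.957) − (-23.492, -8.551) = (-121.465, -136.406) km/h.
Bearing = atan2(-121.46, -136.41) = 221.68° clockwise from north.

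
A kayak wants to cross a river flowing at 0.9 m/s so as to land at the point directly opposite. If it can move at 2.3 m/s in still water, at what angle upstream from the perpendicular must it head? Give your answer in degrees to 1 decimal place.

To cancel the current, the upstream component of the kayak's velocity must equal the flow: 2.3 sin θ = 0.9.
sin θ = 0.9 / 2.3 = 0.3913.
θ = arcsin(0.3913) = 23.036°.

23.0°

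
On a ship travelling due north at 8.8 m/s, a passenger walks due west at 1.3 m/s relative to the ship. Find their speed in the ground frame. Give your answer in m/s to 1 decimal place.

Taking east as x and north as y: ship velocity = (0.000, 8.800) m/s; passenger velocity relative to ship = (-1.300, 0.000) m/s.
Velocity relative to ground = (0.000, 8.800) + (-1.300, 0.000) = (-1.300, 8.800) m/s.
Speed = |(-1.300, 8.800)| = 8.896 m/s.

8.9 m/s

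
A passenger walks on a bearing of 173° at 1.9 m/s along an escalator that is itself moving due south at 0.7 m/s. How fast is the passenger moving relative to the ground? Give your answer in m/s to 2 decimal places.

2.60 m/s

Taking east as x and north as y: escalator velocity = (0.000, -0.700) m/s; passenger velocity relative to escalator = (0.232, -1.886) m/s.
Velocity relative to ground = (0.000, -0.700) + (0.232, -1.886) = (0.232, -2.586) m/s.
Speed = |(0.232, -2.586)| = 2.596 m/s.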